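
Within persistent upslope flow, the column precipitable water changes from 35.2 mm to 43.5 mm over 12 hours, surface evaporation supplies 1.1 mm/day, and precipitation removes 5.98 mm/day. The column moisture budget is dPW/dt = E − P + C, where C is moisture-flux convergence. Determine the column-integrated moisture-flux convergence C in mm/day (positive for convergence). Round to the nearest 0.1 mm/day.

dPW/dt = (43.5 − 35.2) mm / (12/24 day) = +16.600 mm/day.
C = dPW/dt − E + P = (+16.600) − 1.1 + 5.98 = 21.5 mm/day.

C ≈ 21.5 mm/day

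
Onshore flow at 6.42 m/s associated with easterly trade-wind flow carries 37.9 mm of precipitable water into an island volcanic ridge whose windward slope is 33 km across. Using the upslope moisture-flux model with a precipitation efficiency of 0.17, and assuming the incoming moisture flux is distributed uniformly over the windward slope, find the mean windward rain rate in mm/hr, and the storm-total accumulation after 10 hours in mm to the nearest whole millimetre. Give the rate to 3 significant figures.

R ≈ 4.51 mm/hr; total ≈ 45 mm

Incoming column moisture flux per unit ridge length: F = V × PW = 6.42 × 37.9 = 243.318 mm·m/s.
Spread over the 33 km slope with efficiency ε = 0.17: R = ε·F/W = 0.17 × 243.318 / 33000 m = 1.253e-03 mm/s.
R = 1.253e-03 × 3600 = 4.51 mm/hr.
Over 10 h: total = 4.51 × 10 = 45.1 ≈ 45 mm.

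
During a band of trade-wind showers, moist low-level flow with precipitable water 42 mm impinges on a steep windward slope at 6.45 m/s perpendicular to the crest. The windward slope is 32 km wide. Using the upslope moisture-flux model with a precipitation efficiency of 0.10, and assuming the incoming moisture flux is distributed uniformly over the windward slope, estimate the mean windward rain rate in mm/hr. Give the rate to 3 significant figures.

Incoming column moisture flux per unit ridge length: F = V × PW = 6.45 × 42 = 270.9 mm·m/s.
Spread over the 32 km slope with efficiency ε = 0.10: R = ε·F/W = 0.10 × 270.9 / 32000 m = 8.466e-04 mm/s.
R = 8.466e-04 × 3600 = 3.05 mm/hr.

R ≈ 3.05 mm/hr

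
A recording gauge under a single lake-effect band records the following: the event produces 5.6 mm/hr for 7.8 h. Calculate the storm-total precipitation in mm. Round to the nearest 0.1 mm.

Total = Σ Rᵢ Δtᵢ = 5.6 × 7.8
      = 43.68 = 43.7 mm.

total ≈ 43.7 mm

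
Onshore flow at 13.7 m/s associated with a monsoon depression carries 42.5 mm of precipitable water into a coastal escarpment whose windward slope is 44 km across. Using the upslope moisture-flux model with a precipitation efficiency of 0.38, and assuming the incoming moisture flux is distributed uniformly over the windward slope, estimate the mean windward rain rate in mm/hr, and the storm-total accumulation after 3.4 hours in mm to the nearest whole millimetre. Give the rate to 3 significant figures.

R ≈ 18.1 mm/hr; total ≈ 62 mm

Incoming column moisture flux per unit ridge length: F = V × PW = 13.7 × 42.5 = 582.25 mm·m/s.
Spread over the 44 km slope with efficiency ε = 0.38: R = ε·F/W = 0.38 × 582.25 / 44000 m = 5.029e-03 mm/s.
R = 5.029e-03 × 3600 = 18.1 mm/hr.
Over 3.4 h: total = 18.1 × 3.4 = 61.54 ≈ 62 mm.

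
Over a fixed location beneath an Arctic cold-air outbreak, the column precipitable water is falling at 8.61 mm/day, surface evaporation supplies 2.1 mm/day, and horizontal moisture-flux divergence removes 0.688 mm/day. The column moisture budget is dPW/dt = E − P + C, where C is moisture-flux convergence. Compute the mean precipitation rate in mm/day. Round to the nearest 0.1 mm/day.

P ≈ 10.0 mm/day

dPW/dt = -8.61 mm/day.
P = E + C − dPW/dt = 2.1 + (-0.688) − (-8.61) = 10.0 mm/day.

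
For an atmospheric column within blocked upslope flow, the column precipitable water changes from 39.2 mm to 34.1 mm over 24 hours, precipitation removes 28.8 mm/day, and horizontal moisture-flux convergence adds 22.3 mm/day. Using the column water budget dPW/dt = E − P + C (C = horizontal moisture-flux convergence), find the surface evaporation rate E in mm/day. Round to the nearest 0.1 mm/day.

E ≈ 1.4 mm/day

dPW/dt = (34.1 − 39.2) mm / (24/24 day) = -5.100 mm/day.
E = dPW/dt + P − C = (-5.100) + 28.8 − (22.3) = 1.4 mm/day.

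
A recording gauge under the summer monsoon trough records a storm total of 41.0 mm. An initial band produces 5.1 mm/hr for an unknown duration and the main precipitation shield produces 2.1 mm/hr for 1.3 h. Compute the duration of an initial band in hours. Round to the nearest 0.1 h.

Known phases: 2.1 × 1.3 = 2.73 mm.
Remaining depth = 41.0 − 2.73 = 38.27 mm.
Duration = 38.27 / 5.1 = 7.5 h.

duration ≈ 7.5 h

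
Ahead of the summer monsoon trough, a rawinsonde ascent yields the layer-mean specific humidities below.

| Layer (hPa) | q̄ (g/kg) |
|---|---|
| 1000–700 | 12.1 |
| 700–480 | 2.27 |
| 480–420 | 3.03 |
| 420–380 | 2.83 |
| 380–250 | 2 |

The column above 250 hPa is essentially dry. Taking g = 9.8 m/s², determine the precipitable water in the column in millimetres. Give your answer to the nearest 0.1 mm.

Precipitable water is the column-integrated vapour mass per unit area: PW = (1/g) Σ q̄ Δp, with q in kg/kg and Δp in Pa (1 kg/m² of water = 1 mm).
Layer 1000–700 hPa: Δp = 300 hPa = 30000 Pa, q̄ = 0.0121 kg/kg → 0.0121 × 30000 / 9.8 = 37.04 mm
Layer 700–480 hPa: Δp = 220 hPa = 22000 Pa, q̄ = 0.00227 kg/kg → 0.00227 × 22000 / 9.8 = 5.10 mm
Layer 480–420 hPa: Δp = 60 hPa = 6000 Pa, q̄ = 0.00303 kg/kg → 0.00303 × 6000 / 9.8 = 1.86 mm
Layer 420–380 hPa: Δp = 40 hPa = 4000 Pa, q̄ = 0.00283 kg/kg → 0.00283 × 4000 / 9.8 = 1.16 mm
Layer 380–250 hPa: Δp = 130 hPa = 13000 Pa, q̄ = 0.002 kg/kg → 0.002 × 13000 / 9.8 = 2.65 mm
PW = 37.04 + 5.10 + 1.86 + 1.16 + 2.65 = 47.81 ≈ 47.8 mm.

PW ≈ 47.8 mm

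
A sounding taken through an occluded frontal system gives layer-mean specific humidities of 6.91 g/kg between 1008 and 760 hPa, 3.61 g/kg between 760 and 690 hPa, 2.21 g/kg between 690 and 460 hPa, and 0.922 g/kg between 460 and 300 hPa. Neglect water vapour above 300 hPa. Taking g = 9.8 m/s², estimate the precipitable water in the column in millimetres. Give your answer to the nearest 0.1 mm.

Precipitable water is the column-integrated vapour mass per unit area: PW = (1/g) Σ q̄ Δp, with q in kg/kg and Δp in Pa (1 kg/m² of water = 1 mm).
Layer 1008–760 hPa: Δp = 248 hPa = 24800 Pa, q̄ = 0.00691 kg/kg → 0.00691 × 24800 / 9.8 = 17.49 mm
Layer 760–690 hPa: Δp = 70 hPa = 7000 Pa, q̄ = 0.00361 kg/kg → 0.00361 × 7000 / 9.8 = 2.58 mm
Layer 690–460 hPa: Δp = 230 hPa = 23000 Pa, q̄ = 0.00221 kg/kg → 0.00221 × 23000 / 9.8 = 5.19 mm
Layer 460–300 hPa: Δp = 160 hPa = 16000 Pa, q̄ = 0.000922 kg/kg → 0.000922 × 16000 / 9.8 = 1.51 mm
PW = 17.49 + 2.58 + 5.19 + 1.51 = 26.77 ≈ 26.8 mm.

PW ≈ 26.8 mm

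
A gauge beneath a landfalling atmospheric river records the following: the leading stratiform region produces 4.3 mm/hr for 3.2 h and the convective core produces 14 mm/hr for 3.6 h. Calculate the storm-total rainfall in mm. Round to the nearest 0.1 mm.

Total = Σ Rᵢ Δtᵢ = 4.3 × 3.2 + 14 × 3.6
      = 13.76 + 50.4 = 64.2 mm.

total ≈ 64.2 mm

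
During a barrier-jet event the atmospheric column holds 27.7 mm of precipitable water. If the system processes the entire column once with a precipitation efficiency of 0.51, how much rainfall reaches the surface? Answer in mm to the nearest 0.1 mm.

Rainfall = ε × PW = 0.51 × 27.7 = 14.1 mm.

rainfall ≈ 14.1 mm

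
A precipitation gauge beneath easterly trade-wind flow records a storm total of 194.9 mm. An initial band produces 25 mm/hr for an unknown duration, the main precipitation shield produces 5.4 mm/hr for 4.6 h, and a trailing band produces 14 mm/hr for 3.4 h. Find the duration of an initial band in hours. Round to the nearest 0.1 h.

duration ≈ 4.9 h

Known phases: 5.4 × 4.6 + 14 × 3.4 = 24.84 + 47.6 = 72.44 mm.
Remaining depth = 194.9 − 72.44 = 122.46 mm.
Duration = 122.46 / 25 = 4.9 h.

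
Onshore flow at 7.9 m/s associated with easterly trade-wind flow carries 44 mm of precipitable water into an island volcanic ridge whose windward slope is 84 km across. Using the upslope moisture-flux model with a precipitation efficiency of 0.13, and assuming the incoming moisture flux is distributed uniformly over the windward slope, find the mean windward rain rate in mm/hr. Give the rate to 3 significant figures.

R ≈ 1.94 mm/hr

Incoming column moisture flux per unit ridge length: F = V × PW = 7.9 × 44 = 347.6 mm·m/s.
Spread over the 84 km slope with efficiency ε = 0.13: R = ε·F/W = 0.13 × 347.6 / 84000 m = 5.380e-04 mm/s.
R = 5.380e-04 × 3600 = 1.94 mm/hr.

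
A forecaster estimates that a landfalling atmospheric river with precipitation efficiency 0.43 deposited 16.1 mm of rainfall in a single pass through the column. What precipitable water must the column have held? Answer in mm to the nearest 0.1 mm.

PW ≈ 37.4 mm

PW = rainfall / ε = 16.1 / 0.43 = 37.4 mm.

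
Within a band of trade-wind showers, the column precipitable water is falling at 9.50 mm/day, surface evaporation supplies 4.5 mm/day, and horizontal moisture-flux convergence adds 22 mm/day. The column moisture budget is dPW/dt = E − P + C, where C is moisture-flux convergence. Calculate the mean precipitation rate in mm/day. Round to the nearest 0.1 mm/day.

dPW/dt = -9.50 mm/day.
P = E + C − dPW/dt = 4.5 + (22) − (-9.50) = 36.0 mm/day.

P ≈ 36.0 mm/day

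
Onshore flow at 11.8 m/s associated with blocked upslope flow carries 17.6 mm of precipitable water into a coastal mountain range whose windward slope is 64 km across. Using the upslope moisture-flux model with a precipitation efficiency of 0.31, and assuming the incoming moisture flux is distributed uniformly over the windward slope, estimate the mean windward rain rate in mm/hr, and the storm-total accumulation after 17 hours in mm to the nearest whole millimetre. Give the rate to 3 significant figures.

Incoming column moisture flux per unit ridge length: F = V × PW = 11.8 × 17.6 = 207.68 mm·m/s.
Spread over the 64 km slope with efficiency ε = 0.31: R = ε·F/W = 0.31 × 207.68 / 64000 m = 1.006e-03 mm/s.
R = 1.006e-03 × 3600 = 3.62 mm/hr.
Over 17 h: total = 3.62 × 17 = 61.54 ≈ 62 mm.

R ≈ 3.62 mm/hr; total ≈ 62 mm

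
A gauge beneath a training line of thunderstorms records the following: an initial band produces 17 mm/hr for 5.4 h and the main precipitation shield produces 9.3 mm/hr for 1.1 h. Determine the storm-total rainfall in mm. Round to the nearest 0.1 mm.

Total = Σ Rᵢ Δtᵢ = 17 × 5.4 + 9.3 × 1.1
      = 91.8 + 10.23 = 102.0 mm.

total ≈ 102.0 mm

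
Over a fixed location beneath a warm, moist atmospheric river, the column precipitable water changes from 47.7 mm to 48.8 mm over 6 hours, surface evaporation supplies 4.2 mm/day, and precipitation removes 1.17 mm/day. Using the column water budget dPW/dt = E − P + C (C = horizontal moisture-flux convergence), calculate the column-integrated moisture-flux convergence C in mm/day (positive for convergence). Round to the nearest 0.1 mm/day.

C ≈ 1.4 mm/day

dPW/dt = (48.8 − 47.7) mm / (6/24 day) = +4.400 mm/day.
C = dPW/dt − E + P = (+4.400) − 4.2 + 1.17 = 1.4 mm/day.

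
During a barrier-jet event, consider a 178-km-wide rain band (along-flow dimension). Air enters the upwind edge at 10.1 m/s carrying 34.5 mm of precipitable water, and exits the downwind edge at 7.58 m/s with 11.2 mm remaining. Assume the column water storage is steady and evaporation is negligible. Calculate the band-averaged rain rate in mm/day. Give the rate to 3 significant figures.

R ≈ 128 mm/day

Column moisture flux per unit crosswind length is F = V × PW.
Inflow: F_in = 10.1 × 34.5 = 348.45 mm·m/s
Outflow: F_out = 7.58 × 11.2 = 84.896 mm·m/s
Steady-state rate R = (F_in − F_out)/L = (348.45 − 84.896) / 178000 m = 1.481e-03 mm/s.
R = 1.481e-03 × 3600 × 24 = 128 mm/day.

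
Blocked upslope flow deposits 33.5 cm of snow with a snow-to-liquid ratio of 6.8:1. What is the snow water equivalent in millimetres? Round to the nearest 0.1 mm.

SWE = snow depth / ratio = 33.5 cm / 6.8 = 4.926 cm = 49.3 mm.

SWE ≈ 49.3 mm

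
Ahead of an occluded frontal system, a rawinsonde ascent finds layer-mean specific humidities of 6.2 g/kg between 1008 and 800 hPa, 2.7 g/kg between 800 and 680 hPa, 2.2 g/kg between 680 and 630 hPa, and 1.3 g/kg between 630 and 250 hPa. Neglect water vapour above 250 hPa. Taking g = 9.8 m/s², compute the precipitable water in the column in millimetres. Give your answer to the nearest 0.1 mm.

Precipitable water is the column-integrated vapour mass per unit area: PW = (1/g) Σ q̄ Δp, with q in kg/kg and Δp in Pa (1 kg/m² of water = 1 mm).
Layer 1008–800 hPa: Δp = 208 hPa = 20800 Pa, q̄ = 0.0062 kg/kg → 0.0062 × 20800 / 9.8 = 13.16 mm
Layer 800–680 hPa: Δp = 120 hPa = 12000 Pa, q̄ = 0.0027 kg/kg → 0.0027 × 12000 / 9.8 = 3.31 mm
Layer 680–630 hPa: Δp = 50 hPa = 5000 Pa, q̄ = 0.0022 kg/kg → 0.0022 × 5000 / 9.8 = 1.12 mm
Layer 630–250 hPa: Δp = 380 hPa = 38000 Pa, q̄ = 0.0013 kg/kg → 0.0013 × 38000 / 9.8 = 5.04 mm
PW = 13.16 + 3.31 + 1.12 + 5.04 = 22.63 ≈ 22.6 mm.

PW ≈ 22.6 mm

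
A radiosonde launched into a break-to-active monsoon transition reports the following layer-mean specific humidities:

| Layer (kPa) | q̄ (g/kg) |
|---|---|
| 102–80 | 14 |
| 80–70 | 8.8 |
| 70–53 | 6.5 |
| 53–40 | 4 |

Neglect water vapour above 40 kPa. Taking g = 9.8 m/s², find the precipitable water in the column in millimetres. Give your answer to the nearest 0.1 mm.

PW ≈ 57.0 mm

Precipitable water is the column-integrated vapour mass per unit area: PW = (1/g) Σ q̄ Δp, with q in kg/kg and Δp in Pa (1 kg/m² of water = 1 mm).
Layer 102–80 kPa: Δp = 220 hPa = 22000 Pa, q̄ = 0.014 kg/kg → 0.014 × 22000 / 9.8 = 31.43 mm
Layer 80–70 kPa: Δp = 100 hPa = 10000 Pa, q̄ = 0.0088 kg/kg → 0.0088 × 10000 / 9.8 = 8.98 mm
Layer 70–53 kPa: Δp = 170 hPa = 17000 Pa, q̄ = 0.0065 kg/kg → 0.0065 × 17000 / 9.8 = 11.28 mm
Layer 53–40 kPa: Δp = 130 hPa = 13000 Pa, q̄ = 0.004 kg/kg → 0.004 × 13000 / 9.8 = 5.31 mm
PW = 31.43 + 8.98 + 11.28 + 5.31 = 57.00 ≈ 57.0 mm.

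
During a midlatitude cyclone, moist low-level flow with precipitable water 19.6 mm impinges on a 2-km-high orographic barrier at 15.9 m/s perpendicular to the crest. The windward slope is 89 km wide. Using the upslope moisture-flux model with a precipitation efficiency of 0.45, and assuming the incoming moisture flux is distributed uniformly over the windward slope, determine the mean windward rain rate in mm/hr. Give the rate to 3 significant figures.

Incoming column moisture flux per unit ridge length: F = V × PW = 15.9 × 19.6 = 311.64 mm·m/s.
Spread over the 89 km slope with efficiency ε = 0.45: R = ε·F/W = 0.45 × 311.64 / 89000 m = 1.576e-03 mm/s.
R = 1.576e-03 × 3600 = 5.67 mm/hr.

R ≈ 5.67 mm/hr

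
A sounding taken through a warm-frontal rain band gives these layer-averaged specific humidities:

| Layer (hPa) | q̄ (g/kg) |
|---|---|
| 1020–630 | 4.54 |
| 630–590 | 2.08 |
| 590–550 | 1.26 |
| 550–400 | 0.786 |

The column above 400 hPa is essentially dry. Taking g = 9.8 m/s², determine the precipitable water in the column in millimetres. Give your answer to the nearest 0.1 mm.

PW ≈ 20.6 mm

Precipitable water is the column-integrated vapour mass per unit area: PW = (1/g) Σ q̄ Δp, with q in kg/kg and Δp in Pa (1 kg/m² of water = 1 mm).
Layer 1020–630 hPa: Δp = 390 hPa = 39000 Pa, q̄ = 0.00454 kg/kg → 0.00454 × 39000 / 9.8 = 18.07 mm
Layer 630–590 hPa: Δp = 40 hPa = 4000 Pa, q̄ = 0.00208 kg/kg → 0.00208 × 4000 / 9.8 = 0.85 mm
Layer 590–550 hPa: Δp = 40 hPa = 4000 Pa, q̄ = 0.00126 kg/kg → 0.00126 × 4000 / 9.8 = 0.51 mm
Layer 550–400 hPa: Δp = 150 hPa = 15000 Pa, q̄ = 0.000786 kg/kg → 0.000786 × 15000 / 9.8 = 1.20 mm
PW = 18.07 + 0.85 + 0.51 + 1.20 = 20.63 ≈ 20.6 mm.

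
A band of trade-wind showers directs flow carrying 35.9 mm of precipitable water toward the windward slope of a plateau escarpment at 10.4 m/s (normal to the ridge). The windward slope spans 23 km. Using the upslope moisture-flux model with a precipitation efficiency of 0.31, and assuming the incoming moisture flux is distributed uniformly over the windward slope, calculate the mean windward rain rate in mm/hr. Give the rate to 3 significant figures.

R ≈ 18.1 mm/hr

Incoming column moisture flux per unit ridge length: F = V × PW = 10.4 × 35.9 = 373.36 mm·m/s.
Spread over the 23 km slope with efficiency ε = 0.31: R = ε·F/W = 0.31 × 373.36 / 23000 m = 5.032e-03 mm/s.
R = 5.032e-03 × 3600 = 18.1 mm/hr.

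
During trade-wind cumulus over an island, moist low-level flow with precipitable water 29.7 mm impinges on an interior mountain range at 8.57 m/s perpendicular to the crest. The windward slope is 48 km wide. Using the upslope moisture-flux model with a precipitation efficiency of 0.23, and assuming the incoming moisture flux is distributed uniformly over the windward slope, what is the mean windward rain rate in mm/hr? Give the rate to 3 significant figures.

Incoming column moisture flux per unit ridge length: F = V × PW = 8.57 × 29.7 = 254.529 mm·m/s.
Spread over the 48 km slope with efficiency ε = 0.23: R = ε·F/W = 0.23 × 254.529 / 48000 m = 1.220e-03 mm/s.
R = 1.220e-03 × 3600 = 4.39 mm/hr.

R ≈ 4.39 mm/hr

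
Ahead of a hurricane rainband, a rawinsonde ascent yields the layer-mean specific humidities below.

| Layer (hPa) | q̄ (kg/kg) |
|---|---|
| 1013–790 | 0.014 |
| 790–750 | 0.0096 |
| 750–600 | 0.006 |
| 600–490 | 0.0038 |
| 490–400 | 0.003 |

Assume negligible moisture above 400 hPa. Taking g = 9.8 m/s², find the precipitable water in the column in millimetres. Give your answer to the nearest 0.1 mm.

PW ≈ 52.0 mm

Precipitable water is the column-integrated vapour mass per unit area: PW = (1/g) Σ q̄ Δp, with q in kg/kg and Δp in Pa (1 kg/m² of water = 1 mm).
Layer 1013–790 hPa: Δp = 223 hPa = 22300 Pa, q̄ = 0.014 kg/kg → 0.014 × 22300 / 9.8 = 31.86 mm
Layer 790–750 hPa: Δp = 40 hPa = 4000 Pa, q̄ = 0.0096 kg/kg → 0.0096 × 4000 / 9.8 = 3.92 mm
Layer 750–600 hPa: Δp = 150 hPa = 15000 Pa, q̄ = 0.006 kg/kg → 0.006 × 15000 / 9.8 = 9.18 mm
Layer 600–490 hPa: Δp = 110 hPa = 11000 Pa, q̄ = 0.0038 kg/kg → 0.0038 × 11000 / 9.8 = 4.27 mm
Layer 490–400 hPa: Δp = 90 hPa = 9000 Pa, q̄ = 0.003 kg/kg → 0.003 × 9000 / 9.8 = 2.76 mm
PW = 31.86 + 3.92 + 9.18 + 4.27 + 2.76 = 51.99 ≈ 52.0 mm.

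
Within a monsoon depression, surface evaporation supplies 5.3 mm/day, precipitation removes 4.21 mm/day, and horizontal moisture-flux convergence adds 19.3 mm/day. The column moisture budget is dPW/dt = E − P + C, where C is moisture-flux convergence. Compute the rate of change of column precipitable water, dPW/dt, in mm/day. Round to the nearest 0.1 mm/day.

dPW/dt = E − P + C = 5.3 − 4.21 + (19.3) = 20.4 mm/day.

dPW/dt ≈ 20.4 mm/day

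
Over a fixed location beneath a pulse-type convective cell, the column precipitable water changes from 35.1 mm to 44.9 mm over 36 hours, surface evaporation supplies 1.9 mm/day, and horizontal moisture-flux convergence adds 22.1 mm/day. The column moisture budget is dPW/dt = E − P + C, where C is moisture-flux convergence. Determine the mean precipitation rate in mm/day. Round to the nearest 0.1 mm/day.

P ≈ 17.5 mm/day

dPW/dt = (44.9 − 35.1) mm / (36/24 day) = +6.533 mm/day.
P = E + C − dPW/dt = 1.9 + (22.1) − (+6.533) = 17.5 mm/day.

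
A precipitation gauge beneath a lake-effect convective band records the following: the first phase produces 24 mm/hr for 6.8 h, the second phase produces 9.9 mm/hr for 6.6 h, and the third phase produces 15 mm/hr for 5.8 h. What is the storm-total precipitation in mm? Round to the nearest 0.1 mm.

Total = Σ Rᵢ Δtᵢ = 24 × 6.8 + 9.9 × 6.6 + 15 × 5.8
      = 163.2 + 65.34 + 87 = 315.5 mm.

total ≈ 315.5 mm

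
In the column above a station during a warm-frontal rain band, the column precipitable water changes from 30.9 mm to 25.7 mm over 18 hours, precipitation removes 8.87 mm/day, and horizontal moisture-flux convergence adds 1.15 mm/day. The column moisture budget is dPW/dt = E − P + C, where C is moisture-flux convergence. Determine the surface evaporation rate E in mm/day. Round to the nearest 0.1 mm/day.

dPW/dt = (25.7 − 30.9) mm / (18/24 day) = -6.933 mm/day.
E = dPW/dt + P − C = (-6.933) + 8.87 − (1.15) = 0.8 mm/day.

E ≈ 0.8 mm/day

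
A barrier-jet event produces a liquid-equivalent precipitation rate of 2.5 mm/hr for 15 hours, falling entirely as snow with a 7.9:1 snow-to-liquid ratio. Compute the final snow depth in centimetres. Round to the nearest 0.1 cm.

Liquid-equivalent depth = 2.5 × 15 = 37.5 mm.
Snow depth = 37.5 mm × 7.9 = 296.25 mm = 29.6 cm.

snow depth ≈ 29.6 cm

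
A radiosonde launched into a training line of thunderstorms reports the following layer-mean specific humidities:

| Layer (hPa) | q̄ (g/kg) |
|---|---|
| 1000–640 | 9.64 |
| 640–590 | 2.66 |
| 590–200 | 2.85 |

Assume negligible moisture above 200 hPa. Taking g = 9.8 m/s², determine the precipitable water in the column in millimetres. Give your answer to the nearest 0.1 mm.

Precipitable water is the column-integrated vapour mass per unit area: PW = (1/g) Σ q̄ Δp, with q in kg/kg and Δp in Pa (1 kg/m² of water = 1 mm).
Layer 1000–640 hPa: Δp = 360 hPa = 36000 Pa, q̄ = 0.00964 kg/kg → 0.00964 × 36000 / 9.8 = 35.41 mm
Layer 640–590 hPa: Δp = 50 hPa = 5000 Pa, q̄ = 0.00266 kg/kg → 0.00266 × 5000 / 9.8 = 1.36 mm
Layer 590–200 hPa: Δp = 390 hPa = 39000 Pa, q̄ = 0.00285 kg/kg → 0.00285 × 39000 / 9.8 = 11.34 mm
PW = 35.41 + 1.36 + 11.34 = 48.11 ≈ 48.1 mm.

PW ≈ 48.1 mm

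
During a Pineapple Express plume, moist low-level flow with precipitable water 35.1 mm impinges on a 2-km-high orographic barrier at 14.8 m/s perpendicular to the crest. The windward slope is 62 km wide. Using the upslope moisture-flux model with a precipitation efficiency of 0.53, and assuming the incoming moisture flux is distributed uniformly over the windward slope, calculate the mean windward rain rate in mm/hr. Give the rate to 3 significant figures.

Incoming column moisture flux per unit ridge length: F = V × PW = 14.8 × 35.1 = 519.48 mm·m/s.
Spread over the 62 km slope with efficiency ε = 0.53: R = ε·F/W = 0.53 × 519.48 / 62000 m = 4.441e-03 mm/s.
R = 4.441e-03 × 3600 = 16.0 mm/hr.

R ≈ 16.0 mm/hr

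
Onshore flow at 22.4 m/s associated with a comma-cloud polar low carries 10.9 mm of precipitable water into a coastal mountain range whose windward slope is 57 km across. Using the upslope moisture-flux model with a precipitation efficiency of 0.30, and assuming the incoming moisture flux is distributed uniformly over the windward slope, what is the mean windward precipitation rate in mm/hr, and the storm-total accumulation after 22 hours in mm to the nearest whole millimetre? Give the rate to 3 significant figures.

R ≈ 4.63 mm/hr; total ≈ 102 mm

Incoming column moisture flux per unit ridge length: F = V × PW = 22.4 × 10.9 = 244.16 mm·m/s.
Spread over the 57 km slope with efficiency ε = 0.30: R = ε·F/W = 0.30 × 244.16 / 57000 m = 1.285e-03 mm/s.
R = 1.285e-03 × 3600 = 4.63 mm/hr.
Over 22 h: total = 4.63 × 22 = 101.86 ≈ 102 mm.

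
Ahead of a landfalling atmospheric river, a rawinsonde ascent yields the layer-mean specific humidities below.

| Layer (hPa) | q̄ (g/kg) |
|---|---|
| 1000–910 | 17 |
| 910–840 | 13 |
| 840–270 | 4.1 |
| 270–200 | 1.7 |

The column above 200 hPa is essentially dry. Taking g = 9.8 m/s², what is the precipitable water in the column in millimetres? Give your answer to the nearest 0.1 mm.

PW ≈ 50.0 mm

Precipitable water is the column-integrated vapour mass per unit area: PW = (1/g) Σ q̄ Δp, with q in kg/kg and Δp in Pa (1 kg/m² of water = 1 mm).
Layer 1000–910 hPa: Δp = 90 hPa = 9000 Pa, q̄ = 0.017 kg/kg → 0.017 × 9000 / 9.8 = 15.61 mm
Layer 910–840 hPa: Δp = 70 hPa = 7000 Pa, q̄ = 0.013 kg/kg → 0.013 × 7000 / 9.8 = 9.29 mm
Layer 840–270 hPa: Δp = 570 hPa = 57000 Pa, q̄ = 0.0041 kg/kg → 0.0041 × 57000 / 9.8 = 23.85 mm
Layer 270–200 hPa: Δp = 70 hPa = 7000 Pa, q̄ = 0.0017 kg/kg → 0.0017 × 7000 / 9.8 = 1.21 mm
PW = 15.61 + 9.29 + 23.85 + 1.21 = 49.96 ≈ 50.0 mm.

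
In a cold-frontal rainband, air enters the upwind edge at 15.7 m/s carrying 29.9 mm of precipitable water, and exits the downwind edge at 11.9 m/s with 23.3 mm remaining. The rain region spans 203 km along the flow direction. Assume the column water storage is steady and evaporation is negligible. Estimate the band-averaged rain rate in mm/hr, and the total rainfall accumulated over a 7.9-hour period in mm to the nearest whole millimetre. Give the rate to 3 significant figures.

R ≈ 3.41 mm/hr; total ≈ 27 mm

Column moisture flux per unit crosswind length is F = V × PW.
Inflow: F_in = 15.7 × 29.9 = 469.43 mm·m/s
Outflow: F_out = 11.9 × 23.3 = 277.27 mm·m/s
Steady-state rate R = (F_in − F_out)/L = (469.43 − 277.27) / 203000 m = 9.466e-04 mm/s.
R = 9.466e-04 × 3600 = 3.41 mm/hr.
Over 7.9 h: total = 3.41 × 7.9 = 26.939 ≈ 27 mm.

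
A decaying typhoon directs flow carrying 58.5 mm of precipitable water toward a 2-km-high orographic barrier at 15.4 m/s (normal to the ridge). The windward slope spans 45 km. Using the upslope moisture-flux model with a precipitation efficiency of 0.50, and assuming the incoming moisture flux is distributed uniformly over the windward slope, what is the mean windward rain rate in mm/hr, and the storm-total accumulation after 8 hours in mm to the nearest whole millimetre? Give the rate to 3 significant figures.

R ≈ 36.0 mm/hr; total ≈ 288 mm

Incoming column moisture flux per unit ridge length: F = V × PW = 15.4 × 58.5 = 900.9 mm·m/s.
Spread over the 45 km slope with efficiency ε = 0.50: R = ε·F/W = 0.50 × 900.9 / 45000 m = 1.001e-02 mm/s.
R = 1.001e-02 × 3600 = 36.0 mm/hr.
Over 8 h: total = 36.0 × 8 = 288 mm.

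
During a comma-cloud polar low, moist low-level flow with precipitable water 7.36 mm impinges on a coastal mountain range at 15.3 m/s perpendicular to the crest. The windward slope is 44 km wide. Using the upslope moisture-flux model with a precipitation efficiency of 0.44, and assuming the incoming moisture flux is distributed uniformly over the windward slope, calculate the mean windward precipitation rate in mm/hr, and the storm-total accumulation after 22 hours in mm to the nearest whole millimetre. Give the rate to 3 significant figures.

R ≈ 4.05 mm/hr; total ≈ 89 mm

Incoming column moisture flux per unit ridge length: F = V × PW = 15.3 × 7.36 = 112.608 mm·m/s.
Spread over the 44 km slope with efficiency ε = 0.44: R = ε·F/W = 0.44 × 112.608 / 44000 m = 1.126e-03 mm/s.
R = 1.126e-03 × 3600 = 4.05 mm/hr.
Over 22 h: total = 4.05 × 22 = 89.1 ≈ 89 mm.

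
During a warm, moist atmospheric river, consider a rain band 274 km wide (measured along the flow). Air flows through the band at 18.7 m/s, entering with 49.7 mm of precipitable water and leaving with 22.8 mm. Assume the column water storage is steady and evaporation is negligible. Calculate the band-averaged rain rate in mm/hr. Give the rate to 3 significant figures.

Column moisture flux per unit crosswind length is F = V × PW.
Inflow: F_in = 18.7 × 49.7 = 929.39 mm·m/s
Outflow: F_out = 18.7 × 22.8 = 426.36 mm·m/s
Steady-state rate R = (F_in − F_out)/L = (929.39 − 426.36) / 274000 m = 1.836e-03 mm/s.
R = 1.836e-03 × 3600 = 6.61 mm/hr.

R ≈ 6.61 mm/hr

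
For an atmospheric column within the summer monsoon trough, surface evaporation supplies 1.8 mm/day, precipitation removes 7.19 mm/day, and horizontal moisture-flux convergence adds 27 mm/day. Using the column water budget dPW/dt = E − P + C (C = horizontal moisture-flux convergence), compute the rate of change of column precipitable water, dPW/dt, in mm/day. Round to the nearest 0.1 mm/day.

dPW/dt ≈ 21.6 mm/day

dPW/dt = E − P + C = 1.8 − 7.19 + (27) = 21.6 mm/day.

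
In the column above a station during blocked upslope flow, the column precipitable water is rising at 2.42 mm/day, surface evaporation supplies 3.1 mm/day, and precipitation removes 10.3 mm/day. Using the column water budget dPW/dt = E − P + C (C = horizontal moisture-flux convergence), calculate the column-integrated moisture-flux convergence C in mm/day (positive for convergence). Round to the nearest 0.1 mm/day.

C ≈ 9.6 mm/day

dPW/dt = +2.42 mm/day.
C = dPW/dt − E + P = (+2.42) − 3.1 + 10.3 = 9.6 mm/day.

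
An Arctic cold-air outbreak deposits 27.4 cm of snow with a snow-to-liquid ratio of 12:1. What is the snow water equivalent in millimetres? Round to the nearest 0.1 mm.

SWE ≈ 22.8 mm

SWE = snow depth / ratio = 27.4 cm / 12 = 2.283 cm = 22.8 mm.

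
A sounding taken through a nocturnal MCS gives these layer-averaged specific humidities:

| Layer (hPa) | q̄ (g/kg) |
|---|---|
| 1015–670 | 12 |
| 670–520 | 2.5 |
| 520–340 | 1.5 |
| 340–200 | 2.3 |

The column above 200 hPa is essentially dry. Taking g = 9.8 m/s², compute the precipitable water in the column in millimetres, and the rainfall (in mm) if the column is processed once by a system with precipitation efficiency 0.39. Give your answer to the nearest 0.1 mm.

Precipitable water is the column-integrated vapour mass per unit area: PW = (1/g) Σ q̄ Δp, with q in kg/kg and Δp in Pa (1 kg/m² of water = 1 mm).
Layer 1015–670 hPa: Δp = 345 hPa = 34500 Pa, q̄ = 0.012 kg/kg → 0.012 × 34500 / 9.8 = 42.24 mm
Layer 670–520 hPa: Δp = 150 hPa = 15000 Pa, q̄ = 0.0025 kg/kg → 0.0025 × 15000 / 9.8 = 3.83 mm
Layer 520–340 hPa: Δp = 180 hPa = 18000 Pa, q̄ = 0.0015 kg/kg → 0.0015 × 18000 / 9.8 = 2.76 mm
Layer 340–200 hPa: Δp = 140 hPa = 14000 Pa, q̄ = 0.0023 kg/kg → 0.0023 × 14000 / 9.8 = 3.29 mm
PW = 42.24 + 3.83 + 2.76 + 3.29 = 52.12 ≈ 52.1 mm.
Rainfall = ε × PW = 0.39 × 52.1 = 20.3 mm.

PW ≈ 52.1 mm; rainfall ≈ 20.3 mm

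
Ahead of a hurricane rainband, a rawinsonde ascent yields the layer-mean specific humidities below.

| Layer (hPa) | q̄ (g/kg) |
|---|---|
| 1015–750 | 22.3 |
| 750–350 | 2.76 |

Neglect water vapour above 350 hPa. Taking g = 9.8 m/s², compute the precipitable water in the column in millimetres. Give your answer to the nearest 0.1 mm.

Precipitable water is the column-integrated vapour mass per unit area: PW = (1/g) Σ q̄ Δp, with q in kg/kg and Δp in Pa (1 kg/m² of water = 1 mm).
Layer 1015–750 hPa: Δp = 265 hPa = 26500 Pa, q̄ = 0.0223 kg/kg → 0.0223 × 26500 / 9.8 = 60.30 mm
Layer 750–350 hPa: Δp = 400 hPa = 40000 Pa, q̄ = 0.00276 kg/kg → 0.00276 × 40000 / 9.8 = 11.27 mm
PW = 60.30 + 11.27 = 71.57 ≈ 71.6 mm.

PW ≈ 71.6 mm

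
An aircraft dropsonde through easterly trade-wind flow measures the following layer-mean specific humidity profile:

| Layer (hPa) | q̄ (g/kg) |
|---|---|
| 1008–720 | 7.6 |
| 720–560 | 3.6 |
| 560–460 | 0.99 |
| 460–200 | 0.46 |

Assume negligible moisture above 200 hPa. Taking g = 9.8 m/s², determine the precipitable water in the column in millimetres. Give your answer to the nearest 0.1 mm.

Precipitable water is the column-integrated vapour mass per unit area: PW = (1/g) Σ q̄ Δp, with q in kg/kg and Δp in Pa (1 kg/m² of water = 1 mm).
Layer 1008–720 hPa: Δp = 288 hPa = 28800 Pa, q̄ = 0.0076 kg/kg → 0.0076 × 28800 / 9.8 = 22.33 mm
Layer 720–560 hPa: Δp = 160 hPa = 16000 Pa, q̄ = 0.0036 kg/kg → 0.0036 × 16000 / 9.8 = 5.88 mm
Layer 560–460 hPa: Δp = 100 hPa = 10000 Pa, q̄ = 0.00099 kg/kg → 0.00099 × 10000 / 9.8 = 1.01 mm
Layer 460–200 hPa: Δp = 260 hPa = 26000 Pa, q̄ = 0.00046 kg/kg → 0.00046 × 26000 / 9.8 = 1.22 mm
PW = 22.33 + 5.88 + 1.01 + 1.22 = 30.44 ≈ 30.4 mm.

PW ≈ 30.4 mm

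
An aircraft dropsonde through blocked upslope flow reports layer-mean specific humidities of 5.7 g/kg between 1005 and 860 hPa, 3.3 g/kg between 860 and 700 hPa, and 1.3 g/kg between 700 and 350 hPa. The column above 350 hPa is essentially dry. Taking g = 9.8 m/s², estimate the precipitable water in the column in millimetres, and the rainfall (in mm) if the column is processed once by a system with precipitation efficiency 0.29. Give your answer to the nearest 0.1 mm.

PW ≈ 18.5 mm; rainfall ≈ 5.4 mm

Precipitable water is the column-integrated vapour mass per unit area: PW = (1/g) Σ q̄ Δp, with q in kg/kg and Δp in Pa (1 kg/m² of water = 1 mm).
Layer 1005–860 hPa: Δp = 145 hPa = 14500 Pa, q̄ = 0.0057 kg/kg → 0.0057 × 14500 / 9.8 = 8.43 mm
Layer 860–700 hPa: Δp = 160 hPa = 16000 Pa, q̄ = 0.0033 kg/kg → 0.0033 × 16000 / 9.8 = 5.39 mm
Layer 700–350 hPa: Δp = 350 hPa = 35000 Pa, q̄ = 0.0013 kg/kg → 0.0013 × 35000 / 9.8 = 4.64 mm
PW = 8.43 + 5.39 + 4.64 = 18.46 ≈ 18.5 mm.
Rainfall = ε × PW = 0.29 × 18.5 = 5.4 mm.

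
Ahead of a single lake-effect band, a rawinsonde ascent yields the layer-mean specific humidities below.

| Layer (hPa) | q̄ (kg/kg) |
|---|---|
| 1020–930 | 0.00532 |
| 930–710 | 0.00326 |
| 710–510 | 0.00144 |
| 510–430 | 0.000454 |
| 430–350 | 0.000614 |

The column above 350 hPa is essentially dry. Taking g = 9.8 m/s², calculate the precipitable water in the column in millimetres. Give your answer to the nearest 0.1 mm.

Precipitable water is the column-integrated vapour mass per unit area: PW = (1/g) Σ q̄ Δp, with q in kg/kg and Δp in Pa (1 kg/m² of water = 1 mm).
Layer 1020–930 hPa: Δp = 90 hPa = 9000 Pa, q̄ = 0.00532 kg/kg → 0.00532 × 9000 / 9.8 = 4.89 mm
Layer 930–710 hPa: Δp = 220 hPa = 22000 Pa, q̄ = 0.00326 kg/kg → 0.00326 × 22000 / 9.8 = 7.32 mm
Layer 710–510 hPa: Δp = 200 hPa = 20000 Pa, q̄ = 0.00144 kg/kg → 0.00144 × 20000 / 9.8 = 2.94 mm
Layer 510–430 hPa: Δp = 80 hPa = 8000 Pa, q̄ = 0.000454 kg/kg → 0.000454 × 8000 / 9.8 = 0.37 mm
Layer 430–350 hPa: Δp = 80 hPa = 8000 Pa, q̄ = 0.000614 kg/kg → 0.000614 × 8000 / 9.8 = 0.50 mm
PW = 4.89 + 7.32 + 2.94 + 0.37 + 0.50 = 16.02 ≈ 16.0 mm.

PW ≈ 16.0 mm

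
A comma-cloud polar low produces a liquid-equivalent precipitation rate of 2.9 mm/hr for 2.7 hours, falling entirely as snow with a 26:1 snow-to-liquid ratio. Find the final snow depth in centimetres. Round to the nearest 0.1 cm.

snow depth ≈ 20.4 cm

Liquid-equivalent depth = 2.9 × 2.7 = 7.83 mm.
Snow depth = 7.83 mm × 26 = 203.58 mm = 20.4 cm.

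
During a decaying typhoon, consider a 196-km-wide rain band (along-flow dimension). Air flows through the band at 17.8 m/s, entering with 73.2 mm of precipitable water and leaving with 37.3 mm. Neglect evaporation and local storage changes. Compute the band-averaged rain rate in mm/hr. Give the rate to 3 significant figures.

R ≈ 11.7 mm/hr

Column moisture flux per unit crosswind length is F = V × PW.
Inflow: F_in = 17.8 × 73.2 = 1302.96 mm·m/s
Outflow: F_out = 17.8 × 37.3 = 663.94 mm·m/s
Steady-state rate R = (F_in − F_out)/L = (1302.96 − 663.94) / 196000 m = 3.260e-03 mm/s.
R = 3.260e-03 × 3600 = 11.7 mm/hr.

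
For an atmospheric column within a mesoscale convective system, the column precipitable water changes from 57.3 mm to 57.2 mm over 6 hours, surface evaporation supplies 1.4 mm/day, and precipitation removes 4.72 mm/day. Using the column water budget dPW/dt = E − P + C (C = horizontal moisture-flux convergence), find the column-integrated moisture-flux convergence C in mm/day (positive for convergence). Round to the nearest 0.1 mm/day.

C ≈ 2.9 mm/day

dPW/dt = (57.2 − 57.3) mm / (6/24 day) = -0.400 mm/day.
C = dPW/dt − E + P = (-0.400) − 1.4 + 4.72 = 2.9 mm/day.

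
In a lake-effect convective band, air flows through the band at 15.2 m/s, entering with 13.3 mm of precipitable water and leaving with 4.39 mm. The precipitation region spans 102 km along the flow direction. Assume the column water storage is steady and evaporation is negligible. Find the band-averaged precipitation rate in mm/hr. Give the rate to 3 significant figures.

R ≈ 4.78 mm/hr

Column moisture flux per unit crosswind length is F = V × PW.
Inflow: F_in = 15.2 × 13.3 = 202.16 mm·m/s
Outflow: F_out = 15.2 × 4.39 = 66.728 mm·m/s
Steady-state rate R = (F_in − F_out)/L = (202.16 − 66.728) / 102000 m = 1.328e-03 mm/s.
R = 1.328e-03 × 3600 = 4.78 mm/hr.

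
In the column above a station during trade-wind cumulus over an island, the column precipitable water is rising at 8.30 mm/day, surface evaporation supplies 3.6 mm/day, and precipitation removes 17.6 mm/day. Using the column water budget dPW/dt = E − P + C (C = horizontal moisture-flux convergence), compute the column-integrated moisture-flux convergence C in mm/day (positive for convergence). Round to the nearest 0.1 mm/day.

C ≈ 22.3 mm/day

dPW/dt = +8.30 mm/day.
C = dPW/dt − E + P = (+8.30) − 3.6 + 17.6 = 22.3 mm/day.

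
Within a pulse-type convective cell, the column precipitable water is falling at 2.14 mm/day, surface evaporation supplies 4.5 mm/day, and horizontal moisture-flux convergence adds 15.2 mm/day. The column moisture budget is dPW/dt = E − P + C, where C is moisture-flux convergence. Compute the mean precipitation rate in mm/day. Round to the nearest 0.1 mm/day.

P ≈ 21.8 mm/day

dPW/dt = -2.14 mm/day.
P = E + C − dPW/dt = 4.5 + (15.2) − (-2.14) = 21.8 mm/day.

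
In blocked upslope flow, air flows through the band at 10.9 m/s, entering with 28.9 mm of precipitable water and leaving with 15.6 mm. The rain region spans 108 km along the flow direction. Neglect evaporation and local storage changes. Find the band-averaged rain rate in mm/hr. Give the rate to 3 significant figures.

Column moisture flux per unit crosswind length is F = V × PW.
Inflow: F_in = 10.9 × 28.9 = 315.01 mm·m/s
Outflow: F_out = 10.9 × 15.6 = 170.04 mm·m/s
Steady-state rate R = (F_in − F_out)/L = (315.01 − 170.04) / 108000 m = 1.342e-03 mm/s.
R = 1.342e-03 × 3600 = 4.83 mm/hr.

R ≈ 4.83 mm/hr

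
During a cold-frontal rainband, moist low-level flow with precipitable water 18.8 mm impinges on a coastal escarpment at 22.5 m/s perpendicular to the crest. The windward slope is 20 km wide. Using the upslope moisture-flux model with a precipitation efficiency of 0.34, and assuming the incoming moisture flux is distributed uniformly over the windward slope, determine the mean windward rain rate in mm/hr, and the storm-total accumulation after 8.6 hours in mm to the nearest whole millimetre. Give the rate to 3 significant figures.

R ≈ 25.9 mm/hr; total ≈ 223 mm

Incoming column moisture flux per unit ridge length: F = V × PW = 22.5 × 18.8 = 423 mm·m/s.
Spread over the 20 km slope with efficiency ε = 0.34: R = ε·F/W = 0.34 × 423 / 20000 m = 7.191e-03 mm/s.
R = 7.191e-03 × 3600 = 25.9 mm/hr.
Over 8.6 h: total = 25.9 × 8.6 = 222.74 ≈ 223 mm.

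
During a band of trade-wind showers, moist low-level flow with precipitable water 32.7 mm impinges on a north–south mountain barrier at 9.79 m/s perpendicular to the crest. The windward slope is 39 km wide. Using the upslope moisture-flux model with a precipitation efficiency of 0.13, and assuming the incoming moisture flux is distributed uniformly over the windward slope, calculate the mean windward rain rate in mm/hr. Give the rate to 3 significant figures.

Incoming column moisture flux per unit ridge length: F = V × PW = 9.79 × 32.7 = 320.133 mm·m/s.
Spread over the 39 km slope with efficiency ε = 0.13: R = ε·F/W = 0.13 × 320.133 / 39000 m = 1.067e-03 mm/s.
R = 1.067e-03 × 3600 = 3.84 mm/hr.

R ≈ 3.84 mm/hr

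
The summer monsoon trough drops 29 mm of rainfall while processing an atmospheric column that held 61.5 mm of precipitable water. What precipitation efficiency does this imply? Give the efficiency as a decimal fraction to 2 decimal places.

ε ≈ 0.47

ε = rainfall / PW = 29 / 61.5 = 0.47.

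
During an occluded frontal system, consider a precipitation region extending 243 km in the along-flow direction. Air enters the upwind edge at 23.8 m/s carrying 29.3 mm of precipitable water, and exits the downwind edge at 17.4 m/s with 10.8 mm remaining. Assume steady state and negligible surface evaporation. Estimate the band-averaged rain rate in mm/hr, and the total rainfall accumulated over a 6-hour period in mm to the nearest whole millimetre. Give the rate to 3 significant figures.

R ≈ 7.55 mm/hr; total ≈ 45 mm

Column moisture flux per unit crosswind length is F = V × PW.
Inflow: F_in = 23.8 × 29.3 = 697.34 mm·m/s
Outflow: F_out = 17.4 × 10.8 = 187.92 mm·m/s
Steady-state rate R = (F_in − F_out)/L = (697.34 − 187.92) / 243000 m = 2.096e-03 mm/s.
R = 2.096e-03 × 3600 = 7.55 mm/hr.
Over 6 h: total = 7.55 × 6 = 45.3 ≈ 45 mm.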